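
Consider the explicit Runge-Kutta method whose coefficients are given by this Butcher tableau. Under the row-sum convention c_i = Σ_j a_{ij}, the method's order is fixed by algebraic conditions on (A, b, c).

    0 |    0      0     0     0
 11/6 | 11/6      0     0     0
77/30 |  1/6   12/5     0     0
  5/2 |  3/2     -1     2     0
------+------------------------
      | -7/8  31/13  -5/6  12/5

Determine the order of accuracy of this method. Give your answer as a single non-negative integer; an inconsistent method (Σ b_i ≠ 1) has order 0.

b = (-7/8, 31/13, -5/6, 12/5)
c = (0, 11/6, 77/30, 5/2)
Ac = (0, 0, 22/5, 33/10)
Σ b_i: (-7/8)·1 + 31/13·1 + (-5/6)·1 + 12/5·1 = 4799/1560 ≠ 1 ⇒ order 0.

0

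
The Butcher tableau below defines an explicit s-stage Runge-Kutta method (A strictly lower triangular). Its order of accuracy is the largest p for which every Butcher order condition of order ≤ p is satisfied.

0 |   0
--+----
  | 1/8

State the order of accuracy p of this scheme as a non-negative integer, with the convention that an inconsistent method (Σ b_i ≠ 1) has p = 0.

b = (1/8)
c = (0)
Σ b_i: 1/8·1 = 1/8 ≠ 1 ⇒ order 0.

0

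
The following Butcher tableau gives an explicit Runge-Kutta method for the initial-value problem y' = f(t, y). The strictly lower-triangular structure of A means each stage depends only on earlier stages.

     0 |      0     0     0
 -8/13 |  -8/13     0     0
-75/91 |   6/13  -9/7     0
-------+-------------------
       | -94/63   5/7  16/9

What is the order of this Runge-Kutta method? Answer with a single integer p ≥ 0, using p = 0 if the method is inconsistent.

1

b = (-94/63, 5/7, 16/9)
c = (0, -8/13, -75/91)
Ac = (0, 0, 72/91)
Σ b_i: (-94/63)·1 + 5/7·1 + 16/9·1 = 1 ✓
b·c: 5/7·(-8/13) + 16/9·(-75/91) = -40/21 ≠ 1/2 ⇒ order 1.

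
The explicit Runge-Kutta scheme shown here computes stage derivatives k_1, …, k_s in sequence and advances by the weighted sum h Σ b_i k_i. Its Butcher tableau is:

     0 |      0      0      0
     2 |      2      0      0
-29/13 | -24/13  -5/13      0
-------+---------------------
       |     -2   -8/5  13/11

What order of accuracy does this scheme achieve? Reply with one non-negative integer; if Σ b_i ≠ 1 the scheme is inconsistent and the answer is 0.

b = (-2, -8/5, 13/11)
c = (0, 2, -29/13)
Ac = (0, 0, -10/13)
Σ b_i: (-2)·1 + (-8/5)·1 + 13/11·1 = -133/55 ≠ 1 ⇒ order 0.

0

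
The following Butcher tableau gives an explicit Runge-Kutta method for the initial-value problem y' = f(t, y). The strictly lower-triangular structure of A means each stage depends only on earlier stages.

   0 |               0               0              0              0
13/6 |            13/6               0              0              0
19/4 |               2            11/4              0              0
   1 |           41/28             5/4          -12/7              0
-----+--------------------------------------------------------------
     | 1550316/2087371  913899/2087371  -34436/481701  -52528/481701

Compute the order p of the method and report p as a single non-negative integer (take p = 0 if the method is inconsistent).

b = (1550316/2087371, 913899/2087371, -34436/481701, -52528/481701)
c = (0, 13/6, 19/4, 1)
Ac = (0, 0, 143/24, -913/168)
Σ b_i: 1550316/2087371·1 + 913899/2087371·1 + (-34436/481701)·1 + (-52528/481701)·1 = 1 ✓
b·c: 913899/2087371·13/6 + (-34436/481701)·19/4 + (-52528/481701)·1 = 1/2 ✓
b·c²: 913899/2087371·169/36 + (-34436/481701)·361/16 + (-52528/481701)·1 = 1/3 ✓
b·Ac: (-34436/481701)·143/24 + (-52528/481701)·(-913/168) = 1/6 ✓
b·c³: 913899/2087371·2197/216 + (-34436/481701)·6859/64 + (-52528/481701)·1 = -76702783/23121648 ≠ 1/4 ⇒ order 3.
b·(c∘Ac): (-34436/481701)·2717/96 + (-52528/481701)·(-913/168) = -501197/350328 ≠ 1/8
b·Ac²: (-34436/481701)·1859/144 + (-52528/481701)·(-33073/1008) = 15346939/5780412 ≠ 1/12
b·A²c: (-52528/481701)·(-143/14) = 48776/43791 ≠ 1/24

3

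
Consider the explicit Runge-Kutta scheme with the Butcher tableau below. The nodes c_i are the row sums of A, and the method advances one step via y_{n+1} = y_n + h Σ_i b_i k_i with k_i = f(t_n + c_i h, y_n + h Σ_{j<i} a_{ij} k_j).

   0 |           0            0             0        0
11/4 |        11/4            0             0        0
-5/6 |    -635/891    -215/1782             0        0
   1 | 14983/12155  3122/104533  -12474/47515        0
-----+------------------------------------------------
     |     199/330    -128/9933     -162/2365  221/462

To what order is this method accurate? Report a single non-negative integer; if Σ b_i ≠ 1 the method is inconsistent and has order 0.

b = (199/330, -128/9933, -162/2365, 221/462)
c = (0, 11/4, -5/6, 1)
Ac = (0, 0, -215/648, 133/442)
Σ b_i: 199/330·1 + (-128/9933)·1 + (-162/2365)·1 + 221/462·1 = 1 ✓
b·c: (-128/9933)·11/4 + (-162/2365)·(-5/6) + 221/462·1 = 1/2 ✓
b·c²: (-128/9933)·121/16 + (-162/2365)·25/36 + 221/462·1 = 1/3 ✓
b·Ac: (-162/2365)·(-215/648) + 221/462·133/442 = 1/6 ✓
b·c³: (-128/9933)·1331/64 + (-162/2365)·(-125/216) + 221/462·1 = 1/4 ✓
b·(c∘Ac): (-162/2365)·1075/3888 + 221/462·133/442 = 1/8 ✓
b·Ac²: (-162/2365)·(-2365/2592) + 221/462·77/1768 = 1/12 ✓
b·A²c: 221/462·77/884 = 1/24 ✓; 4 stages ⇒ order 4.

4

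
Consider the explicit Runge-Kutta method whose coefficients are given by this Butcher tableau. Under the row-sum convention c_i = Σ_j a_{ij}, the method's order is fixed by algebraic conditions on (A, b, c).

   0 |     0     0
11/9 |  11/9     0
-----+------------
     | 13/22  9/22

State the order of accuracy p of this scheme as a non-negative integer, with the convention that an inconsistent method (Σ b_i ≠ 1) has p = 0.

b = (13/22, 9/22)
c = (0, 11/9)
Σ b_i: 13/22·1 + 9/22·1 = 1 ✓
b·c: 9/22·11/9 = 1/2 ✓; 2 stages ⇒ order 2.

2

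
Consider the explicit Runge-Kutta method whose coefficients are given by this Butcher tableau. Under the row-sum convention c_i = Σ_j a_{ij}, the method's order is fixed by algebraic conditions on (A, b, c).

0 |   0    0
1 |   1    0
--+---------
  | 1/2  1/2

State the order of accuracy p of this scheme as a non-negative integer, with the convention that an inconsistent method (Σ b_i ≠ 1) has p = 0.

2

b = (1/2, 1/2)
c = (0, 1)
Σ b_i: 1/2·1 + 1/2·1 = 1 ✓
b·c: 1/2·1 = 1/2 ✓; 2 stages ⇒ order 2.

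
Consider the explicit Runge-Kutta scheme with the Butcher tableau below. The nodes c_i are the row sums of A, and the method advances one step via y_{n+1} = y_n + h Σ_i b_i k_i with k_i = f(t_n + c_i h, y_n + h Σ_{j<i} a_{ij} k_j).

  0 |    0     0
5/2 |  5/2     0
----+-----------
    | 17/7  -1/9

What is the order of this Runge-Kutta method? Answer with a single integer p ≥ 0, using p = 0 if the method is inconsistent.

b = (17/7, -1/9)
c = (0, 5/2)
Σ b_i: 17/7·1 + (-1/9)·1 = 146/63 ≠ 1 ⇒ order 0.

0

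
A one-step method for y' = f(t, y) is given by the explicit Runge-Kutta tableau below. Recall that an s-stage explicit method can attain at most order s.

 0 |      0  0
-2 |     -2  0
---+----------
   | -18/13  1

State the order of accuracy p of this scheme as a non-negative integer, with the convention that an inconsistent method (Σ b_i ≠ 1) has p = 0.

b = (-18/13, 1)
c = (0, -2)
Σ b_i: (-18/13)·1 + 1·1 = -5/13 ≠ 1 ⇒ order 0.

0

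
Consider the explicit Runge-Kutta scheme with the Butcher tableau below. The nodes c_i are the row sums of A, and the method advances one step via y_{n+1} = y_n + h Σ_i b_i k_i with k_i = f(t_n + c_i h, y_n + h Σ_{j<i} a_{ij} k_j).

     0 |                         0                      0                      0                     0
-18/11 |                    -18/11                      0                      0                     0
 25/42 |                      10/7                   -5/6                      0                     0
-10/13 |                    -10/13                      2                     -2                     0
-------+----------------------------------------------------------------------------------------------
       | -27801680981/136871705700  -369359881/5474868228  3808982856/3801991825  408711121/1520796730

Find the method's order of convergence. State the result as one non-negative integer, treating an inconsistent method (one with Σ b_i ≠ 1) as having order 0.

3

b = (-27801680981/136871705700, -369359881/5474868228, 3808982856/3801991825, 408711121/1520796730)
c = (0, -18/11, 25/42, -10/13)
Ac = (0, 0, 15/11, -1031/231)
Σ b_i: (-27801680981/136871705700)·1 + (-369359881/5474868228)·1 + 3808982856/3801991825·1 + 408711121/1520796730·1 = 1 ✓
b·c: (-369359881/5474868228)·(-18/11) + 3808982856/3801991825·25/42 + 408711121/1520796730·(-10/13) = 1/2 ✓
b·c²: (-369359881/5474868228)·324/121 + 3808982856/3801991825·625/1764 + 408711121/1520796730·100/169 = 1/3 ✓
b·Ac: 3808982856/3801991825·15/11 + 408711121/1520796730·(-1031/231) = 1/6 ✓
b·c³: (-369359881/5474868228)·(-5832/1331) + 3808982856/3801991825·15625/74088 + 408711121/1520796730·(-1000/2197) = 526891402783/1370085774057 ≠ 1/4 ⇒ order 3.
b·(c∘Ac): 3808982856/3801991825·125/154 + 408711121/1520796730·10310/3003 = 8711615321/5018629209 ≠ 1/8
b·Ac²: 3808982856/3801991825·(-270/121) + 408711121/1520796730·495911/106722 = -37814434523/38324077596 ≠ 1/12
b·A²c: 408711121/1520796730·(-30/11) = -1226133363/1672876403 ≠ 1/24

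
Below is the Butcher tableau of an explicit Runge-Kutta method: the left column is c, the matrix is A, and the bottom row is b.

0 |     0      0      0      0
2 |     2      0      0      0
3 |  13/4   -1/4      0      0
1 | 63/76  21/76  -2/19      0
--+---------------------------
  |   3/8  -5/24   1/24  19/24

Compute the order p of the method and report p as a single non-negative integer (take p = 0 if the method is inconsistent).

4

b = (3/8, -5/24, 1/24, 19/24)
c = (0, 2, 3, 1)
Ac = (0, 0, -1/2, 9/38)
Σ b_i: 3/8·1 + (-5/24)·1 + 1/24·1 + 19/24·1 = 1 ✓
b·c: (-5/24)·2 + 1/24·3 + 19/24·1 = 1/2 ✓
b·c²: (-5/24)·4 + 1/24·9 + 19/24·1 = 1/3 ✓
b·Ac: 1/24·(-1/2) + 19/24·9/38 = 1/6 ✓
b·c³: (-5/24)·8 + 1/24·27 + 19/24·1 = 1/4 ✓
b·(c∘Ac): 1/24·(-3/2) + 19/24·9/38 = 1/8 ✓
b·Ac²: 1/24·(-1) + 19/24·3/19 = 1/12 ✓
b·A²c: 19/24·1/19 = 1/24 ✓; 4 stages ⇒ order 4.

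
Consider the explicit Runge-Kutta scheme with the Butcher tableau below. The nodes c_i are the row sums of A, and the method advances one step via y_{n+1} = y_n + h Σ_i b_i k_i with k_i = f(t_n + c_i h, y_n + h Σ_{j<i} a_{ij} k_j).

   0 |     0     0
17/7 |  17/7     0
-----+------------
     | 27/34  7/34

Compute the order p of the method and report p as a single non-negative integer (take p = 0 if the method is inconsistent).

b = (27/34, 7/34)
c = (0, 17/7)
Σ b_i: 27/34·1 + 7/34·1 = 1 ✓
b·c: 7/34·17/7 = 1/2 ✓; 2 stages ⇒ order 2.

2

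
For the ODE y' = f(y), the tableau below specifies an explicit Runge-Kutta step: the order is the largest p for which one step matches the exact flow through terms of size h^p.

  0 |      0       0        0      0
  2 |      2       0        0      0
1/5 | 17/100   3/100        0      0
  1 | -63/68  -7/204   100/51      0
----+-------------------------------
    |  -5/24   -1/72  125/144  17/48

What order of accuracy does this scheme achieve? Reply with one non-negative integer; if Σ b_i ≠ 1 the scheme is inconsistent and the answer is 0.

b = (-5/24, -1/72, 125/144, 17/48)
c = (0, 2, 1/5, 1)
Ac = (0, 0, 3/50, 11/34)
Σ b_i: (-5/24)·1 + (-1/72)·1 + 125/144·1 + 17/48·1 = 1 ✓
b·c: (-1/72)·2 + 125/144·1/5 + 17/48·1 = 1/2 ✓
b·c²: (-1/72)·4 + 125/144·1/25 + 17/48·1 = 1/3 ✓
b·Ac: 125/144·3/50 + 17/48·11/34 = 1/6 ✓
b·c³: (-1/72)·8 + 125/144·1/125 + 17/48·1 = 1/4 ✓
b·(c∘Ac): 125/144·3/250 + 17/48·11/34 = 1/8 ✓
b·Ac²: 125/144·3/25 + 17/48·(-1/17) = 1/12 ✓
b·A²c: 17/48·2/17 = 1/24 ✓; 4 stages ⇒ order 4.

4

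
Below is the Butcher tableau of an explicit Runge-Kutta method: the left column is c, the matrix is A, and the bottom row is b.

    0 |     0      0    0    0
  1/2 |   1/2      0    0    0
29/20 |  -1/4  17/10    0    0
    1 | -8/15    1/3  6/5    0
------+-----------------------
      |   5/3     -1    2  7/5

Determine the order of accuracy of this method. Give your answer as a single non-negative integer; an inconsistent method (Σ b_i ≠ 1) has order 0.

b = (5/3, -1, 2, 7/5)
c = (0, 1/2, 29/20, 1)
Ac = (0, 0, 17/20, 143/75)
Σ b_i: 5/3·1 + (-1)·1 + 2·1 + 7/5·1 = 61/15 ≠ 1 ⇒ order 0.

0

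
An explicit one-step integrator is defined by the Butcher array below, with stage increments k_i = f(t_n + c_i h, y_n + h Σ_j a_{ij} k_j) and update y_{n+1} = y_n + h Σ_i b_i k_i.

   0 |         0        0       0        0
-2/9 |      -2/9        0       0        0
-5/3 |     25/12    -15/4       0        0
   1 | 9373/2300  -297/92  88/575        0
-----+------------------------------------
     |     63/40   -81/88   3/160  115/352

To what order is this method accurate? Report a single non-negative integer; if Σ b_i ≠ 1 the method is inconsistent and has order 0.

b = (63/40, -81/88, 3/160, 115/352)
c = (0, -2/9, -5/3, 1)
Ac = (0, 0, 5/6, 319/690)
Σ b_i: 63/40·1 + (-81/88)·1 + 3/160·1 + 115/352·1 = 1 ✓
b·c: (-81/88)·(-2/9) + 3/160·(-5/3) + 115/352·1 = 1/2 ✓
b·c²: (-81/88)·4/81 + 3/160·25/9 + 115/352·1 = 1/3 ✓
b·Ac: 3/160·5/6 + 115/352·319/690 = 1/6 ✓
b·c³: (-81/88)·(-8/729) + 3/160·(-125/27) + 115/352·1 = 1/4 ✓
b·(c∘Ac): 3/160·(-25/18) + 115/352·319/690 = 1/8 ✓
b·Ac²: 3/160·(-5/27) + 115/352·55/207 = 1/12 ✓
b·A²c: 115/352·44/345 = 1/24 ✓; 4 stages ⇒ order 4.

4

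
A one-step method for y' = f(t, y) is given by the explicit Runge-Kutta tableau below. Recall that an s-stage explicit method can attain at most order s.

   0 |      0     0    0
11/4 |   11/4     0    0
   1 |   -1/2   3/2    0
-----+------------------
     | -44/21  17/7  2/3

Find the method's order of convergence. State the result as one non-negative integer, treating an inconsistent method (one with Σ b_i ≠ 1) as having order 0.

b = (-44/21, 17/7, 2/3)
c = (0, 11/4, 1)
Ac = (0, 0, 33/8)
Σ b_i: (-44/21)·1 + 17/7·1 + 2/3·1 = 1 ✓
b·c: 17/7·11/4 + 2/3·1 = 617/84 ≠ 1/2 ⇒ order 1.

1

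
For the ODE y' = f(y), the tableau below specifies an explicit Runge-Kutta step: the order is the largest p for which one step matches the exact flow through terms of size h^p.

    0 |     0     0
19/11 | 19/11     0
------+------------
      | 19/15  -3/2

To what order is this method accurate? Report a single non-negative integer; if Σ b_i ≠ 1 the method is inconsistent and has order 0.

b = (19/15, -3/2)
c = (0, 19/11)
Σ b_i: 19/15·1 + (-3/2)·1 = -7/30 ≠ 1 ⇒ order 0.

0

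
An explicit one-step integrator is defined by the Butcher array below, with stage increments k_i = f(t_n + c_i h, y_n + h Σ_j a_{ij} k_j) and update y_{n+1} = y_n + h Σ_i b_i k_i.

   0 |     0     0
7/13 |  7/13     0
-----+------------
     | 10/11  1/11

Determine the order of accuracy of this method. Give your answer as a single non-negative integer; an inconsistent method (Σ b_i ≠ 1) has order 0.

1

b = (10/11, 1/11)
c = (0, 7/13)
Σ b_i: 10/11·1 + 1/11·1 = 1 ✓
b·c: 1/11·7/13 = 7/143 ≠ 1/2 ⇒ order 1.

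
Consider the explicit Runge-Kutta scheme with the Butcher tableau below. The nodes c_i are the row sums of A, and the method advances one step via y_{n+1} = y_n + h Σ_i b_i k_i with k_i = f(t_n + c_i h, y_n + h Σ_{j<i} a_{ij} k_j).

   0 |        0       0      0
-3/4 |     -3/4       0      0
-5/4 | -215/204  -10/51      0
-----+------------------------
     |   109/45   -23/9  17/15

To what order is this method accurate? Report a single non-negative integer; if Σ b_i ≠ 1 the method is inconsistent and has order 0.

3

b = (109/45, -23/9, 17/15)
c = (0, -3/4, -5/4)
Ac = (0, 0, 5/34)
Σ b_i: 109/45·1 + (-23/9)·1 + 17/15·1 = 1 ✓
b·c: (-23/9)·(-3/4) + 17/15·(-5/4) = 1/2 ✓
b·c²: (-23/9)·9/16 + 17/15·25/16 = 1/3 ✓
b·Ac: 17/15·5/34 = 1/6 ✓; 3 stages ⇒ order 3.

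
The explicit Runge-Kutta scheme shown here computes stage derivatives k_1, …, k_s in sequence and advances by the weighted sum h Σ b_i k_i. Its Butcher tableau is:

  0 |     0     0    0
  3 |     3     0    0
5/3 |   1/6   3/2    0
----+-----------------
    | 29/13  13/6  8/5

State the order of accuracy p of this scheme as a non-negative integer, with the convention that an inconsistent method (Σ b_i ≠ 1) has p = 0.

0

b = (29/13, 13/6, 8/5)
c = (0, 3, 5/3)
Ac = (0, 0, 9/2)
Σ b_i: 29/13·1 + 13/6·1 + 8/5·1 = 2339/390 ≠ 1 ⇒ order 0.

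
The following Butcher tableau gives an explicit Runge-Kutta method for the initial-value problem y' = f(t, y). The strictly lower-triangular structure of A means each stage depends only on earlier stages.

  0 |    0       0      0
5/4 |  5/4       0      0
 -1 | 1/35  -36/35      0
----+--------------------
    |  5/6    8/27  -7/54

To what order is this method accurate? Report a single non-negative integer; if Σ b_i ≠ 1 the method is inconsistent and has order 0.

3

b = (5/6, 8/27, -7/54)
c = (0, 5/4, -1)
Ac = (0, 0, -9/7)
Σ b_i: 5/6·1 + 8/27·1 + (-7/54)·1 = 1 ✓
b·c: 8/27·5/4 + (-7/54)·(-1) = 1/2 ✓
b·c²: 8/27·25/16 + (-7/54)·1 = 1/3 ✓
b·Ac: (-7/54)·(-9/7) = 1/6 ✓; 3 stages ⇒ order 3.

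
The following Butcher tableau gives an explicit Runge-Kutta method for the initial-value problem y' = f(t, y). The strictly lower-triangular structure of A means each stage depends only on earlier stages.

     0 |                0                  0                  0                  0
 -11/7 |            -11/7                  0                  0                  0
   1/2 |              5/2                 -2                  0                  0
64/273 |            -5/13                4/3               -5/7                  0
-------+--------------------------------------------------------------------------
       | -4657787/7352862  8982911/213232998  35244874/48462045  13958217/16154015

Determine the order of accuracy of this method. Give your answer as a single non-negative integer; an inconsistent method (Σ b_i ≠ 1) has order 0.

3

b = (-4657787/7352862, 8982911/213232998, 35244874/48462045, 13958217/16154015)
c = (0, -11/7, 1/2, 64/273)
Ac = (0, 0, 22/7, -103/42)
Σ b_i: (-4657787/7352862)·1 + 8982911/213232998·1 + 35244874/48462045·1 + 13958217/16154015·1 = 1 ✓
b·c: 8982911/213232998·(-11/7) + 35244874/48462045·1/2 + 13958217/16154015·64/273 = 1/2 ✓
b·c²: 8982911/213232998·121/49 + 35244874/48462045·1/4 + 13958217/16154015·4096/74529 = 1/3 ✓
b·Ac: 35244874/48462045·22/7 + 13958217/16154015·(-103/42) = 1/6 ✓
b·c³: 8982911/213232998·(-1331/343) + 35244874/48462045·1/8 + 13958217/16154015·262144/20346417 = -17438411/283865036 ≠ 1/4 ⇒ order 3.
b·(c∘Ac): 35244874/48462045·11/7 + 13958217/16154015·(-3296/5733) = 1511534/2339547 ≠ 1/8
b·Ac²: 35244874/48462045·(-242/49) + 13958217/16154015·1831/588 = -1204721/1336884 ≠ 1/12
b·A²c: 13958217/16154015·(-110/49) = -43868682/22615621 ≠ 1/24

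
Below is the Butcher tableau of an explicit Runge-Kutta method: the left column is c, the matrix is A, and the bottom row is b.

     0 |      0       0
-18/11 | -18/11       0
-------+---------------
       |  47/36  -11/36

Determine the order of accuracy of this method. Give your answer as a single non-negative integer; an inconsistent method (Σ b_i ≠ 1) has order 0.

b = (47/36, -11/36)
c = (0, -18/11)
Σ b_i: 47/36·1 + (-11/36)·1 = 1 ✓
b·c: (-11/36)·(-18/11) = 1/2 ✓; 2 stages ⇒ order 2.

2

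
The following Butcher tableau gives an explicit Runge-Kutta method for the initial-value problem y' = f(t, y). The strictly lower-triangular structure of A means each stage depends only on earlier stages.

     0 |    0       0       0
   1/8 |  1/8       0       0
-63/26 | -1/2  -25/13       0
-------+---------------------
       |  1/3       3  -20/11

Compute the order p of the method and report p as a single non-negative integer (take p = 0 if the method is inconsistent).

b = (1/3, 3, -20/11)
c = (0, 1/8, -63/26)
Ac = (0, 0, -25/104)
Σ b_i: 1/3·1 + 3·1 + (-20/11)·1 = 50/33 ≠ 1 ⇒ order 0.

0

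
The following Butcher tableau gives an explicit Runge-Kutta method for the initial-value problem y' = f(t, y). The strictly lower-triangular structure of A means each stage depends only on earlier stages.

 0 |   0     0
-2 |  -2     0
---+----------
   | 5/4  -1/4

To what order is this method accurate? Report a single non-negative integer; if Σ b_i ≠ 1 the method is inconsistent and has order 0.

2

b = (5/4, -1/4)
c = (0, -2)
Σ b_i: 5/4·1 + (-1/4)·1 = 1 ✓
b·c: (-1/4)·(-2) = 1/2 ✓; 2 stages ⇒ order 2.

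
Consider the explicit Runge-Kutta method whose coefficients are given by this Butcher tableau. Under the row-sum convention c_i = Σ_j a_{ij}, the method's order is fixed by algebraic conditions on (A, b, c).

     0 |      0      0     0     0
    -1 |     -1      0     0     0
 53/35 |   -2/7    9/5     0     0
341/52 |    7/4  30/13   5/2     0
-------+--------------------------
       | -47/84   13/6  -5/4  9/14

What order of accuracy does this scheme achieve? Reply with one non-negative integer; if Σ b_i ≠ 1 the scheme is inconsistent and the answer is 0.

b = (-47/84, 13/6, -5/4, 9/14)
c = (0, -1, 53/35, 341/52)
Ac = (0, 0, -9/5, 269/182)
Σ b_i: (-47/84)·1 + 13/6·1 + (-5/4)·1 + 9/14·1 = 1 ✓
b·c: 13/6·(-1) + (-5/4)·53/35 + 9/14·341/52 = 341/2184 ≠ 1/2 ⇒ order 1.

1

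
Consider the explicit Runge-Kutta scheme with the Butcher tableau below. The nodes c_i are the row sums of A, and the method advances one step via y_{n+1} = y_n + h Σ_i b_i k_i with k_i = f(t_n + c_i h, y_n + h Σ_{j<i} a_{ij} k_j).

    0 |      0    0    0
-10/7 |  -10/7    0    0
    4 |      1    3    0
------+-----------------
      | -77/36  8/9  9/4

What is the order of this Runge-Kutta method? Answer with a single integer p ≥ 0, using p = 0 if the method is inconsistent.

1

b = (-77/36, 8/9, 9/4)
c = (0, -10/7, 4)
Ac = (0, 0, -30/7)
Σ b_i: (-77/36)·1 + 8/9·1 + 9/4·1 = 1 ✓
b·c: 8/9·(-10/7) + 9/4·4 = 487/63 ≠ 1/2 ⇒ order 1.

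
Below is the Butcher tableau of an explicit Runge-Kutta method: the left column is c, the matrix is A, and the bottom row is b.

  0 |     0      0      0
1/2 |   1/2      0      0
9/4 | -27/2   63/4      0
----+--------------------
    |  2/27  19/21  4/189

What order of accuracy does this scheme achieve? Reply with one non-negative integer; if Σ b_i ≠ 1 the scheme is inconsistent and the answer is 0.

3

b = (2/27, 19/21, 4/189)
c = (0, 1/2, 9/4)
Ac = (0, 0, 63/8)
Σ b_i: 2/27·1 + 19/21·1 + 4/189·1 = 1 ✓
b·c: 19/21·1/2 + 4/189·9/4 = 1/2 ✓
b·c²: 19/21·1/4 + 4/189·81/16 = 1/3 ✓
b·Ac: 4/189·63/8 = 1/6 ✓; 3 stages ⇒ order 3.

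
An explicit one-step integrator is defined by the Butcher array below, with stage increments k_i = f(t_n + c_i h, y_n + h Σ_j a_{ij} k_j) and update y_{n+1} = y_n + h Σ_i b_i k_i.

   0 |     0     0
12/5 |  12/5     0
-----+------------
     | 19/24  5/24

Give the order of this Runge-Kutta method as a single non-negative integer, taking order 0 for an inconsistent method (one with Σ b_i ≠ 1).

b = (19/24, 5/24)
c = (0, 12/5)
Σ b_i: 19/24·1 + 5/24·1 = 1 ✓
b·c: 5/24·12/5 = 1/2 ✓; 2 stages ⇒ order 2.

2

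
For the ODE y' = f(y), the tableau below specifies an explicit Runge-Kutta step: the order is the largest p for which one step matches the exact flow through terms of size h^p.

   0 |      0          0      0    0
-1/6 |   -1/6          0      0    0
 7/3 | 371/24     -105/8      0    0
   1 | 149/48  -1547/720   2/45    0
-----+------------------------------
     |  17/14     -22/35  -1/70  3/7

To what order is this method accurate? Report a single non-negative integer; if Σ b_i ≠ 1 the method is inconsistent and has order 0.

4

b = (17/14, -22/35, -1/70, 3/7)
c = (0, -1/6, 7/3, 1)
Ac = (0, 0, 35/16, 133/288)
Σ b_i: 17/14·1 + (-22/35)·1 + (-1/70)·1 + 3/7·1 = 1 ✓
b·c: (-22/35)·(-1/6) + (-1/70)·7/3 + 3/7·1 = 1/2 ✓
b·c²: (-22/35)·1/36 + (-1/70)·49/9 + 3/7·1 = 1/3 ✓
b·Ac: (-1/70)·35/16 + 3/7·133/288 = 1/6 ✓
b·c³: (-22/35)·(-1/216) + (-1/70)·343/27 + 3/7·1 = 1/4 ✓
b·(c∘Ac): (-1/70)·245/48 + 3/7·133/288 = 1/8 ✓
b·Ac²: (-1/70)·(-35/96) + 3/7·35/192 = 1/12 ✓
b·A²c: 3/7·7/72 = 1/24 ✓; 4 stages ⇒ order 4.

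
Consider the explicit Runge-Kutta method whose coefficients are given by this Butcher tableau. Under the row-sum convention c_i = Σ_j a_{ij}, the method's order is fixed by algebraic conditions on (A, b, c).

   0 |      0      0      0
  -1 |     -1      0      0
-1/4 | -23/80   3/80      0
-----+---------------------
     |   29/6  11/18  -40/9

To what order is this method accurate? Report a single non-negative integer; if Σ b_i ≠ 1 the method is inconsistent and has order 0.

3

b = (29/6, 11/18, -40/9)
c = (0, -1, -1/4)
Ac = (0, 0, -3/80)
Σ b_i: 29/6·1 + 11/18·1 + (-40/9)·1 = 1 ✓
b·c: 11/18·(-1) + (-40/9)·(-1/4) = 1/2 ✓
b·c²: 11/18·1 + (-40/9)·1/16 = 1/3 ✓
b·Ac: (-40/9)·(-3/80) = 1/6 ✓; 3 stages ⇒ order 3.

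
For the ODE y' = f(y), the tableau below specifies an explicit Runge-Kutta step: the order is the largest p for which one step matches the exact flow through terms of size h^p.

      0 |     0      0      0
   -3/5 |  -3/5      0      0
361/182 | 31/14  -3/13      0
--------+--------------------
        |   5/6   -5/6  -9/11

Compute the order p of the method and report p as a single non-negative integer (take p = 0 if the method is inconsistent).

b = (5/6, -5/6, -9/11)
c = (0, -3/5, 361/182)
Ac = (0, 0, 9/65)
Σ b_i: 5/6·1 + (-5/6)·1 + (-9/11)·1 = -9/11 ≠ 1 ⇒ order 0.

0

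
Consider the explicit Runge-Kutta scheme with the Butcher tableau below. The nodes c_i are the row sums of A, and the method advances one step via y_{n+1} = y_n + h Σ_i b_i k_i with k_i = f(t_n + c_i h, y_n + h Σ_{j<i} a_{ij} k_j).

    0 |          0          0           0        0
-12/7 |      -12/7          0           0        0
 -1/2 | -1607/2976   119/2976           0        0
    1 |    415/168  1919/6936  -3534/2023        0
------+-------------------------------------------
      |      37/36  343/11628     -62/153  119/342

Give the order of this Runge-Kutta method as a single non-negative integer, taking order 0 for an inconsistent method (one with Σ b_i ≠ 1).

b = (37/36, 343/11628, -62/153, 119/342)
c = (0, -12/7, -1/2, 1)
Ac = (0, 0, -17/248, 95/238)
Σ b_i: 37/36·1 + 343/11628·1 + (-62/153)·1 + 119/342·1 = 1 ✓
b·c: 343/11628·(-12/7) + (-62/153)·(-1/2) + 119/342·1 = 1/2 ✓
b·c²: 343/11628·144/49 + (-62/153)·1/4 + 119/342·1 = 1/3 ✓
b·Ac: (-62/153)·(-17/248) + 119/342·95/238 = 1/6 ✓
b·c³: 343/11628·(-1728/343) + (-62/153)·(-1/8) + 119/342·1 = 1/4 ✓
b·(c∘Ac): (-62/153)·17/496 + 119/342·95/238 = 1/8 ✓
b·Ac²: (-62/153)·51/434 + 119/342·627/1666 = 1/12 ✓
b·A²c: 119/342·57/476 = 1/24 ✓; 4 stages ⇒ order 4.

4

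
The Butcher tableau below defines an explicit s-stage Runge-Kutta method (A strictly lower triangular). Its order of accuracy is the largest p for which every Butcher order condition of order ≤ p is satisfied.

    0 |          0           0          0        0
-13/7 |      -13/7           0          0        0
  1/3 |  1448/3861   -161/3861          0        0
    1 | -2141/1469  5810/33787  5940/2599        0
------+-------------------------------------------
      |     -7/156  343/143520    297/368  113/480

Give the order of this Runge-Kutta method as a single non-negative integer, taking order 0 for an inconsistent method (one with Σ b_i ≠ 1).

b = (-7/156, 343/143520, 297/368, 113/480)
c = (0, -13/7, 1/3, 1)
Ac = (0, 0, 23/297, 50/113)
Σ b_i: (-7/156)·1 + 343/143520·1 + 297/368·1 + 113/480·1 = 1 ✓
b·c: 343/143520·(-13/7) + 297/368·1/3 + 113/480·1 = 1/2 ✓
b·c²: 343/143520·169/49 + 297/368·1/9 + 113/480·1 = 1/3 ✓
b·Ac: 297/368·23/297 + 113/480·50/113 = 1/6 ✓
b·c³: 343/143520·(-2197/343) + 297/368·1/27 + 113/480·1 = 1/4 ✓
b·(c∘Ac): 297/368·23/891 + 113/480·50/113 = 1/8 ✓
b·Ac²: 297/368·(-299/2079) + 113/480·670/791 = 1/12 ✓
b·A²c: 113/480·20/113 = 1/24 ✓; 4 stages ⇒ order 4.

4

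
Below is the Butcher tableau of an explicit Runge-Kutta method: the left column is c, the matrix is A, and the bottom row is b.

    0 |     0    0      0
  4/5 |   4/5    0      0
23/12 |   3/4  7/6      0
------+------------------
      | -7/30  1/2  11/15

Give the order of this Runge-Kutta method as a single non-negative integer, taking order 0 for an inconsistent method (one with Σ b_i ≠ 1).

1

b = (-7/30, 1/2, 11/15)
c = (0, 4/5, 23/12)
Ac = (0, 0, 14/15)
Σ b_i: (-7/30)·1 + 1/2·1 + 11/15·1 = 1 ✓
b·c: 1/2·4/5 + 11/15·23/12 = 65/36 ≠ 1/2 ⇒ order 1.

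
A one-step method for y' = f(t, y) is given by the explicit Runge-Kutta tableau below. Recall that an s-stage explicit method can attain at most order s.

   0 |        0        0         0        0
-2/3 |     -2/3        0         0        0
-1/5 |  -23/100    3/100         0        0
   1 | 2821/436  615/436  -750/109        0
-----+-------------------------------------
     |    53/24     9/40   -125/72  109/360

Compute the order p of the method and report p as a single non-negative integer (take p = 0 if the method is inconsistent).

4

b = (53/24, 9/40, -125/72, 109/360)
c = (0, -2/3, -1/5, 1)
Ac = (0, 0, -1/50, 95/218)
Σ b_i: 53/24·1 + 9/40·1 + (-125/72)·1 + 109/360·1 = 1 ✓
b·c: 9/40·(-2/3) + (-125/72)·(-1/5) + 109/360·1 = 1/2 ✓
b·c²: 9/40·4/9 + (-125/72)·1/25 + 109/360·1 = 1/3 ✓
b·Ac: (-125/72)·(-1/50) + 109/360·95/218 = 1/6 ✓
b·c³: 9/40·(-8/27) + (-125/72)·(-1/125) + 109/360·1 = 1/4 ✓
b·(c∘Ac): (-125/72)·1/250 + 109/360·95/218 = 1/8 ✓
b·Ac²: (-125/72)·1/75 + 109/360·115/327 = 1/12 ✓
b·A²c: 109/360·15/109 = 1/24 ✓; 4 stages ⇒ order 4.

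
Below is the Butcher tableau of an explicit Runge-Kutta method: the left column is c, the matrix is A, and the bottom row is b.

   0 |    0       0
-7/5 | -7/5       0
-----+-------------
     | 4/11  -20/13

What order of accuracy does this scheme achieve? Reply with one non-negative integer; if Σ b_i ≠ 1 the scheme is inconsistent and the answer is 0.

b = (4/11, -20/13)
c = (0, -7/5)
Σ b_i: 4/11·1 + (-20/13)·1 = -168/143 ≠ 1 ⇒ order 0.

0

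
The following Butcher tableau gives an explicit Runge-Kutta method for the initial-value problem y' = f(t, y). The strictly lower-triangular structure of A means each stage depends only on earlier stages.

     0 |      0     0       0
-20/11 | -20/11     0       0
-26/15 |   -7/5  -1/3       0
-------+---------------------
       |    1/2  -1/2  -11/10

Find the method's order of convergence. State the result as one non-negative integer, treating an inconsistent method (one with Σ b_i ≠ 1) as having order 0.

0

b = (1/2, -1/2, -11/10)
c = (0, -20/11, -26/15)
Ac = (0, 0, 20/33)
Σ b_i: 1/2·1 + (-1/2)·1 + (-11/10)·1 = -11/10 ≠ 1 ⇒ order 0.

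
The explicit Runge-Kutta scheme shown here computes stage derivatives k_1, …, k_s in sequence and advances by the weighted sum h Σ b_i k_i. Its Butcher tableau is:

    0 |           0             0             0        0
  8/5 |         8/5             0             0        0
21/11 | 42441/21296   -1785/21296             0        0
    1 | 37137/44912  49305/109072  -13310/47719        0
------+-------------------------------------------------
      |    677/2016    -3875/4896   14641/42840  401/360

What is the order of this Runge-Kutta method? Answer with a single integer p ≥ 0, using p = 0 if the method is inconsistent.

b = (677/2016, -3875/4896, 14641/42840, 401/360)
c = (0, 8/5, 21/11, 1)
Ac = (0, 0, -357/2662, 153/802)
Σ b_i: 677/2016·1 + (-3875/4896)·1 + 14641/42840·1 + 401/360·1 = 1 ✓
b·c: (-3875/4896)·8/5 + 14641/42840·21/11 + 401/360·1 = 1/2 ✓
b·c²: (-3875/4896)·64/25 + 14641/42840·441/121 + 401/360·1 = 1/3 ✓
b·Ac: 14641/42840·(-357/2662) + 401/360·153/802 = 1/6 ✓
b·c³: (-3875/4896)·512/125 + 14641/42840·9261/1331 + 401/360·1 = 1/4 ✓
b·(c∘Ac): 14641/42840·(-7497/29282) + 401/360·153/802 = 1/8 ✓
b·Ac²: 14641/42840·(-1428/6655) + 401/360·282/2005 = 1/12 ✓
b·A²c: 401/360·15/401 = 1/24 ✓; 4 stages ⇒ order 4.

4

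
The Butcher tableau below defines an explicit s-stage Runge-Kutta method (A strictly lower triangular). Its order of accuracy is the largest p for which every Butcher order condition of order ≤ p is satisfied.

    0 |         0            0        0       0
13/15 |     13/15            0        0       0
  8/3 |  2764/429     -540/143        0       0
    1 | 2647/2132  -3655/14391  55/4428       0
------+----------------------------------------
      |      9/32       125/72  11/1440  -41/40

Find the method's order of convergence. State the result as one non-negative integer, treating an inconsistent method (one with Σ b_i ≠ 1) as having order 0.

b = (9/32, 125/72, 11/1440, -41/40)
c = (0, 13/15, 8/3, 1)
Ac = (0, 0, -36/11, -23/123)
Σ b_i: 9/32·1 + 125/72·1 + 11/1440·1 + (-41/40)·1 = 1 ✓
b·c: 125/72·13/15 + 11/1440·8/3 + (-41/40)·1 = 1/2 ✓
b·c²: 125/72·169/225 + 11/1440·64/9 + (-41/40)·1 = 1/3 ✓
b·Ac: 11/1440·(-36/11) + (-41/40)·(-23/123) = 1/6 ✓
b·c³: 125/72·2197/3375 + 11/1440·512/27 + (-41/40)·1 = 1/4 ✓
b·(c∘Ac): 11/1440·(-96/11) + (-41/40)·(-23/123) = 1/8 ✓
b·Ac²: 11/1440·(-156/55) + (-41/40)·(-21/205) = 1/12 ✓
b·A²c: (-41/40)·(-5/123) = 1/24 ✓; 4 stages ⇒ order 4.

4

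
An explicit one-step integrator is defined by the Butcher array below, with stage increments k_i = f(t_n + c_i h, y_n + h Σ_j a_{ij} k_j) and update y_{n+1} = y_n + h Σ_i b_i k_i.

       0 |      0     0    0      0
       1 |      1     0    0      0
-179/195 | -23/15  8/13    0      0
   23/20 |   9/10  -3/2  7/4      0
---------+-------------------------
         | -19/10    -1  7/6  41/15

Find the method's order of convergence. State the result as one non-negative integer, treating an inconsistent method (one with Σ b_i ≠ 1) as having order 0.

b = (-19/10, -1, 7/6, 41/15)
c = (0, 1, -179/195, 23/20)
Ac = (0, 0, 8/13, -2423/780)
Σ b_i: (-19/10)·1 + (-1)·1 + 7/6·1 + 41/15·1 = 1 ✓
b·c: (-1)·1 + 7/6·(-179/195) + 41/15·23/20 = 12547/11700 ≠ 1/2 ⇒ order 1.

1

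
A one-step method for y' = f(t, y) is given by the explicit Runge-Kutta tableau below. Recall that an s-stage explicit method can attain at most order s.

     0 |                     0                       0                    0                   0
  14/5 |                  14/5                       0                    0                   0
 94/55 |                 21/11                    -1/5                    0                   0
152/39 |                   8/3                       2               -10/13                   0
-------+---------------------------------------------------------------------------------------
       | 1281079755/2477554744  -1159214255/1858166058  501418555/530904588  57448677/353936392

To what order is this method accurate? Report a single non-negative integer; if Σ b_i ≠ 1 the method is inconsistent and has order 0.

b = (1281079755/2477554744, -1159214255/1858166058, 501418555/530904588, 57448677/353936392)
c = (0, 14/5, 94/55, 152/39)
Ac = (0, 0, -14/25, 3064/715)
Σ b_i: 1281079755/2477554744·1 + (-1159214255/1858166058)·1 + 501418555/530904588·1 + 57448677/353936392·1 = 1 ✓
b·c: (-1159214255/1858166058)·14/5 + 501418555/530904588·94/55 + 57448677/353936392·152/39 = 1/2 ✓
b·c²: (-1159214255/1858166058)·196/25 + 501418555/530904588·8836/3025 + 57448677/353936392·23104/1521 = 1/3 ✓
b·Ac: 501418555/530904588·(-14/25) + 57448677/353936392·3064/715 = 1/6 ✓
b·c³: (-1159214255/1858166058)·2744/125 + 501418555/530904588·830584/166375 + 57448677/353936392·3511808/59319 = 179231728474/284697585315 ≠ 1/4 ⇒ order 3.
b·(c∘Ac): 501418555/530904588·(-1316/1375) + 57448677/353936392·465728/27885 = 5995850611/3318153675 ≠ 1/8
b·Ac²: 501418555/530904588·(-196/125) + 57448677/353936392·528256/39325 = 5105993743/7299938085 ≠ 1/12
b·A²c: 57448677/353936392·28/65 = 30933903/442420490 ≠ 1/24

3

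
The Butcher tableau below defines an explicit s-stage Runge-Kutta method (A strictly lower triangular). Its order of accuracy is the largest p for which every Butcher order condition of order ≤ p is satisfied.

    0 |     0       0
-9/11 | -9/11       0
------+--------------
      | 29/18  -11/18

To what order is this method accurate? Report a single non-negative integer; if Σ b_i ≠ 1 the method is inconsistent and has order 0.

b = (29/18, -11/18)
c = (0, -9/11)
Σ b_i: 29/18·1 + (-11/18)·1 = 1 ✓
b·c: (-11/18)·(-9/11) = 1/2 ✓; 2 stages ⇒ order 2.

2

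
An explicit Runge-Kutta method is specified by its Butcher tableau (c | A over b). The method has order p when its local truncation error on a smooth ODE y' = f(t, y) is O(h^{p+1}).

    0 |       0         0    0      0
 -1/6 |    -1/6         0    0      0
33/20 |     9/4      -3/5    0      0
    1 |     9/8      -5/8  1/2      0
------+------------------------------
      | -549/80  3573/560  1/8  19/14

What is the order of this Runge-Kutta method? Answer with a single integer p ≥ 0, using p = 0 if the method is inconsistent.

b = (-549/80, 3573/560, 1/8, 19/14)
c = (0, -1/6, 33/20, 1)
Ac = (0, 0, 1/10, 223/240)
Σ b_i: (-549/80)·1 + 3573/560·1 + 1/8·1 + 19/14·1 = 1 ✓
b·c: 3573/560·(-1/6) + 1/8·33/20 + 19/14·1 = 1/2 ✓
b·c²: 3573/560·1/36 + 1/8·1089/400 + 19/14·1 = 5999/3200 ≠ 1/3 ⇒ order 2.
b·Ac: 1/8·1/10 + 19/14·223/240 = 4279/3360 ≠ 1/6

2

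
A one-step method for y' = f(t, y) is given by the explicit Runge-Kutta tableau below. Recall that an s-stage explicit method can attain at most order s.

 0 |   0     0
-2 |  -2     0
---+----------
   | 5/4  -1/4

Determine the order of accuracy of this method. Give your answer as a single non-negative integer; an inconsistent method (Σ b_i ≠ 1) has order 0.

b = (5/4, -1/4)
c = (0, -2)
Σ b_i: 5/4·1 + (-1/4)·1 = 1 ✓
b·c: (-1/4)·(-2) = 1/2 ✓; 2 stages ⇒ order 2.

2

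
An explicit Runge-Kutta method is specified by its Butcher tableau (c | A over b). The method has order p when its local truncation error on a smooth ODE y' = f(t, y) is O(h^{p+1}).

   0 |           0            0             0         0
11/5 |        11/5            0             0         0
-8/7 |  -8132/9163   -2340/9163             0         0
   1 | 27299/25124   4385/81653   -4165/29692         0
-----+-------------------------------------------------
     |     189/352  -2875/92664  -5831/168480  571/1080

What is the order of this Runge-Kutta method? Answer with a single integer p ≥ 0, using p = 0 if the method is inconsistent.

4

b = (189/352, -2875/92664, -5831/168480, 571/1080)
c = (0, 11/5, -8/7, 1)
Ac = (0, 0, -468/833, 159/571)
Σ b_i: 189/352·1 + (-2875/92664)·1 + (-5831/168480)·1 + 571/1080·1 = 1 ✓
b·c: (-2875/92664)·11/5 + (-5831/168480)·(-8/7) + 571/1080·1 = 1/2 ✓
b·c²: (-2875/92664)·121/25 + (-5831/168480)·64/49 + 571/1080·1 = 1/3 ✓
b·Ac: (-5831/168480)·(-468/833) + 571/1080·159/571 = 1/6 ✓
b·c³: (-2875/92664)·1331/125 + (-5831/168480)·(-512/343) + 571/1080·1 = 1/4 ✓
b·(c∘Ac): (-5831/168480)·3744/5831 + 571/1080·159/571 = 1/8 ✓
b·Ac²: (-5831/168480)·(-5148/4165) + 571/1080·219/2855 = 1/12 ✓
b·A²c: 571/1080·45/571 = 1/24 ✓; 4 stages ⇒ order 4.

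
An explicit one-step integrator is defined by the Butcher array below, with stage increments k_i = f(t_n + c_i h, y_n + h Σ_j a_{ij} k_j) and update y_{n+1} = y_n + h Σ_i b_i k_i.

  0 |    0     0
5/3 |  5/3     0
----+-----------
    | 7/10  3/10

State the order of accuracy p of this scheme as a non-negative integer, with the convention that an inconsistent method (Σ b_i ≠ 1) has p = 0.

b = (7/10, 3/10)
c = (0, 5/3)
Σ b_i: 7/10·1 + 3/10·1 = 1 ✓
b·c: 3/10·5/3 = 1/2 ✓; 2 stages ⇒ order 2.

2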